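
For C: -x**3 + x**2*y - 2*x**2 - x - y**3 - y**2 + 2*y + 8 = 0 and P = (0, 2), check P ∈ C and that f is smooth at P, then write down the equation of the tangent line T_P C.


Tangent line at P: -x - 14*y + 28 = 0.

Step 1: f(0, 2) = 0, so P lies on C.
Step 2: partial derivatives
  f_x(x, y) = -3*x**2 + 2*x*y - 4*x - 1, f_y(x, y) = x**2 - 3*y**2 - 2*y + 2.
  f_x(P) = -1, f_y(P) = -14 (gradient nonzero, so P is smooth).
Step 3: tangent line at P: -1·(x − 0) + -14·(y − 2) = 0.
Expanding: -x - 14*y + 28 = 0.


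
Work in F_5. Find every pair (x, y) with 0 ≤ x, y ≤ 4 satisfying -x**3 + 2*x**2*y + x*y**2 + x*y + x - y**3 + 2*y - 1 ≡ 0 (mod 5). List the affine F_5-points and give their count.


Affine F_5-points: {(0, 1), (0, 2), (1, 2), (2, 3), (3, 0), (3, 1), (3, 2), (4, 1)}; count = 8.

For each of the 25 pairs (x, y) ∈ F_5², evaluate f(x, y) mod 5. Record the zeros.
  x = 0: [0↦4, 1↦0, 2↦0, 3↦3, 4↦3]  zeros at y ∈ {1, 2}
  x = 1: [0↦4, 1↦4, 2↦0, 3↦1, 4↦1]  zeros at y ∈ {2}
  x = 2: [0↦3, 1↦1, 2↦2, 3↦0, 4↦4]  zeros at y ∈ {3}
  x = 3: [0↦0, 1↦0, 2↦0, 3↦4, 4↦1]  zeros at y ∈ {0, 1, 2}
  x = 4: [0↦4, 1↦0, 2↦3, 3↦2, 4↦1]  zeros at y ∈ {1}
Collecting zeros: affine points = {(0, 1), (0, 2), (1, 2), (2, 3), (3, 0), (3, 1), (3, 2), (4, 1)}.
Total count |C(F_5)_aff| = 8.


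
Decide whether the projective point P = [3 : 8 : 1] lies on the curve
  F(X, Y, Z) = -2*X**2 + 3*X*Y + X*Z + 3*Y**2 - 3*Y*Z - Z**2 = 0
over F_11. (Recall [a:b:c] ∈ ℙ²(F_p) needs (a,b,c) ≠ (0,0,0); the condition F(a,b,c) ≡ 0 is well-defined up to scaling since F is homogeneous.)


F(3,8,1) ≡ 4 (mod 11); P is NOT on the curve.

Evaluate F(3, 8, 1) term-by-term (mod 11).
  -2*X**2 ↦ -2·9·1·1 = -18
  3*X*Y ↦ 3·3·8·1 = 72
  X*Z ↦ 1·3·1·1 = 3
  3*Y**2 ↦ 3·1·64·1 = 192
  -3*Y*Z ↦ -3·1·8·1 = -24
  -Z**2 ↦ -1·1·1·1 = -1
Sum: F(3, 8, 1) = (-18) + (72) + (3) + (192) + (-24) + (-1) = 224.
Reducing mod 11: 224 ≡ 4 (mod 11).
Since F(a, b, c) ≡ 4 ≠ 0 (mod 11), P does NOT lie on the curve.


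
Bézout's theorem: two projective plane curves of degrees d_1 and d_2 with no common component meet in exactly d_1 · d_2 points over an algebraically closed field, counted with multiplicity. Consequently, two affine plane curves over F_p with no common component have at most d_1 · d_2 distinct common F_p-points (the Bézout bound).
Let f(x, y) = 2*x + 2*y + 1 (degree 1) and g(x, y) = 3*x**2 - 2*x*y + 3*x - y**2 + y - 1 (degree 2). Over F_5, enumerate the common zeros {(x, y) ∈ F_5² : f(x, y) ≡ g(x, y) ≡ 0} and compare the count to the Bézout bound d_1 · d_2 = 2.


Common zeros: ∅; count = 0; Bézout bound = 2.

deg(f) = 1, deg(g) = 2, so Bézout bound = 2.
Scan x ∈ F_5. For each x, list the y ∈ F_5 with f(x, y) ≡ 0 and those with g(x, y) ≡ 0 (mod 5); the common zeros in that column are the intersection.
  x = 0: f ≡ 0 at y ∈ {2}; g ≡ 0 at y ∈ ∅; common: ∅.
  x = 1: f ≡ 0 at y ∈ {1}; g ≡ 0 at y ∈ {0, 4}; common: ∅.
  x = 2: f ≡ 0 at y ∈ {0}; g ≡ 0 at y ∈ ∅; common: ∅.
  x = 3: f ≡ 0 at y ∈ {4}; g ≡ 0 at y ∈ {0}; common: ∅.
  x = 4: f ≡ 0 at y ∈ {3}; g ≡ 0 at y ∈ {4}; common: ∅.
Collecting: common zeros = ∅, so the count is 0.
Comparison with the Bézout bound: 0 ≤ 2 = deg(f)·deg(g), as expected for curves with no common component (the affine F_5-count falls short of the bound because intersections may lie at infinity, over extension fields, or carry multiplicity).


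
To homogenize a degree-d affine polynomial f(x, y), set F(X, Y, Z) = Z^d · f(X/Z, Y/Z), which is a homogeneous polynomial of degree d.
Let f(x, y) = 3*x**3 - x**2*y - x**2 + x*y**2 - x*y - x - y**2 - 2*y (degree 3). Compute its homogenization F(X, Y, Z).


F(X, Y, Z) = 3*X**3 - X**2*Y - X**2*Z + X*Y**2 - X*Y*Z - X*Z**2 - Y**2*Z - 2*Y*Z**2

deg(f) = 3.
Substitute x = X/Z, y = Y/Z into f, then multiply by Z^3.
  monomial 3·x^3·y^0 ↦ 3·X^3·Y^0·Z^0.
  monomial -1·x^2·y^1 ↦ -1·X^2·Y^1·Z^0.
  monomial -1·x^2·y^0 ↦ -1·X^2·Y^0·Z^1.
  monomial 1·x^1·y^2 ↦ 1·X^1·Y^2·Z^0.
  monomial -1·x^1·y^1 ↦ -1·X^1·Y^1·Z^1.
  monomial -1·x^1·y^0 ↦ -1·X^1·Y^0·Z^2.
  monomial -1·x^0·y^2 ↦ -1·X^0·Y^2·Z^1.
  monomial -2·x^0·y^1 ↦ -2·X^0·Y^1·Z^2.
Collecting: F(X, Y, Z) = 3*X**3 - X**2*Y - X**2*Z + X*Y**2 - X*Y*Z - X*Z**2 - Y**2*Z - 2*Y*Z**2.


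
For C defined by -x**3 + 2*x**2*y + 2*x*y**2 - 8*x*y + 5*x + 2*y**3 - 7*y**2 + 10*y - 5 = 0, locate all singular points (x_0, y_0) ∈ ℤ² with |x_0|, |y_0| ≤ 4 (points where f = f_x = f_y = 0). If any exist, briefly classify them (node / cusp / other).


Singular points: {(1, 1)}; classification: node.

Compute partial derivatives:
  f_x = -3*x**2 + 4*x*y + 2*y**2 - 8*y + 5.
  f_y = 2*x**2 + 4*x*y - 8*x + 6*y**2 - 14*y + 10.
Scan x_0 ∈ {−4, ..., 4}. For each x_0, f_y(x_0, y) is a polynomial in y; find its integer roots y ∈ {−4, ..., 4}, then test f_x and f at those candidates.
  x = -4: f_y(-4, y) = 6*y**2 - 30*y + 74; no integer root y with |y| ≤ 4.
  x = -3: f_y(-3, y) = 6*y**2 - 26*y + 52; no integer root y with |y| ≤ 4.
  x = -2: f_y(-2, y) = 6*y**2 - 22*y + 34; no integer root y with |y| ≤ 4.
  x = -1: f_y(-1, y) = 6*y**2 - 18*y + 20; no integer root y with |y| ≤ 4.
  x = 0: f_y(0, y) = 6*y**2 - 14*y + 10; no integer root y with |y| ≤ 4.
  x = 1: f_y(1, y) = 6*y**2 - 10*y + 4; vanishes at y ∈ {1}. (1, 1): f_x = 0, f = 0 — SINGULAR.
  x = 2: f_y(2, y) = 6*y**2 - 6*y + 2; no integer root y with |y| ≤ 4.
  x = 3: f_y(3, y) = 6*y**2 - 2*y + 4; no integer root y with |y| ≤ 4.
  x = 4: f_y(4, y) = 6*y**2 + 2*y + 10; no integer root y with |y| ≤ 4.
Only singular point on the grid: (1, 1).
Classify: substitute x = 1 + u, y = 1 + v and expand: f = -u**3 + 2*u**2*v - u**2 + 2*u*v**2 + 2*v**3 + v**2.
No constant or linear terms (consistent with a singular point). Quadratic part: -u**2 + v**2. Cubic part: -u**3 + 2*u**2*v + 2*u*v**2 + 2*v**3.
The quadratic part v**2 - u**2 = (v − u)(v + u) splits into two distinct linear factors, so there are two distinct tangent lines y − 1 = ±(x − 1) — this is a node (ordinary double point).
Classification: node.


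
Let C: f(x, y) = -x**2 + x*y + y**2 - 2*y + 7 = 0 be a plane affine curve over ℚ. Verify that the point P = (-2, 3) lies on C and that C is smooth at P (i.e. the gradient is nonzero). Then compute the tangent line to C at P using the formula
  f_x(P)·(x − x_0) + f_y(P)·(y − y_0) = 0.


Tangent line at P: 7*x + 2*y + 8 = 0.

Step 1: f(-2, 3) = 0, so P lies on C.
Step 2: partial derivatives
  f_x(x, y) = -2*x + y, f_y(x, y) = x + 2*y - 2.
  f_x(P) = 7, f_y(P) = 2 (gradient nonzero, so P is smooth).
Step 3: tangent line at P: 7·(x − -2) + 2·(y − 3) = 0.
Expanding: 7*x + 2*y + 8 = 0.


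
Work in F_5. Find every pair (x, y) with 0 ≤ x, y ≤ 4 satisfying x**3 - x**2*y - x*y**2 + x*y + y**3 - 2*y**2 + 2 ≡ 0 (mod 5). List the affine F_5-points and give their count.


Affine F_5-points: {(2, 0), (2, 1), (2, 3), (3, 2)}; count = 4.

For each of the 25 pairs (x, y) ∈ F_5², evaluate f(x, y) mod 5. Record the zeros.
  x = 0: [0↦2, 1↦1, 2↦2, 3↦1, 4↦4]  zeros at y ∈ ∅
  x = 1: [0↦3, 1↦1, 2↦4, 3↦3, 4↦4]  zeros at y ∈ ∅
  x = 2: [0↦0, 1↦0, 2↦3, 3↦0, 4↦2]  zeros at y ∈ {0, 1, 3}
  x = 3: [0↦4, 1↦4, 2↦0, 3↦3, 4↦4]  zeros at y ∈ {2}
  x = 4: [0↦1, 1↦4, 2↦1, 3↦3, 4↦1]  zeros at y ∈ ∅
Collecting zeros: affine points = {(2, 0), (2, 1), (2, 3), (3, 2)}.
Total count |C(F_5)_aff| = 4.


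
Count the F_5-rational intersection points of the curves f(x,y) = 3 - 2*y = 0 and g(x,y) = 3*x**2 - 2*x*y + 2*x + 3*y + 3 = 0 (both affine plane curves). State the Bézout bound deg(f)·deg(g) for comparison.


Common zeros: {(0, 4), (2, 4)}; count = 2; Bézout bound = 2.

deg(f) = 1, deg(g) = 2, so Bézout bound = 2.
Scan x ∈ F_5. For each x, list the y ∈ F_5 with f(x, y) ≡ 0 and those with g(x, y) ≡ 0 (mod 5); the common zeros in that column are the intersection.
  x = 0: f ≡ 0 at y ∈ {4}; g ≡ 0 at y ∈ {4}; common: {4}.
  x = 1: f ≡ 0 at y ∈ {4}; g ≡ 0 at y ∈ {2}; common: ∅.
  x = 2: f ≡ 0 at y ∈ {4}; g ≡ 0 at y ∈ {4}; common: {4}.
  x = 3: f ≡ 0 at y ∈ {4}; g ≡ 0 at y ∈ {2}; common: ∅.
  x = 4: f ≡ 0 at y ∈ {4}; g ≡ 0 at y ∈ ∅; common: ∅.
Collecting: common zeros = {(0, 4), (2, 4)}, so the count is 2.
Comparison with the Bézout bound: 2 ≤ 2 = deg(f)·deg(g), as expected for curves with no common component (the bound is attained).


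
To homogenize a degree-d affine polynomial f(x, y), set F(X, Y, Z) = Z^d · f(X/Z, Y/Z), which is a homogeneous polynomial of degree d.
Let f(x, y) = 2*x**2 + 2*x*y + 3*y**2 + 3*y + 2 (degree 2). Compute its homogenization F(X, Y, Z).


F(X, Y, Z) = 2*X**2 + 2*X*Y + 3*Y**2 + 3*Y*Z + 2*Z**2

deg(f) = 2.
Substitute x = X/Z, y = Y/Z into f, then multiply by Z^2.
  monomial 2·x^2·y^0 ↦ 2·X^2·Y^0·Z^0.
  monomial 2·x^1·y^1 ↦ 2·X^1·Y^1·Z^0.
  monomial 3·x^0·y^2 ↦ 3·X^0·Y^2·Z^0.
  monomial 3·x^0·y^1 ↦ 3·X^0·Y^1·Z^1.
  monomial 2·x^0·y^0 ↦ 2·X^0·Y^0·Z^2.
Collecting: F(X, Y, Z) = 2*X**2 + 2*X*Y + 3*Y**2 + 3*Y*Z + 2*Z**2.


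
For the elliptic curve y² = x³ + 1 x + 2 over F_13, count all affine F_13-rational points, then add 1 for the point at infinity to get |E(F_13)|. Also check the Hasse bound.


Affine points = {(1, 2), (1, 11), (2, 5), (2, 8), (6, 4), (6, 9), (7, 1), (7, 12), (9, 5), (9, 8), (12, 0)}; affine count = 11; |E(F_13)| = 12.

Discriminant check: Δ ∝ 4a³ + 27b² = 4·1³ + 27·2² = 4·1 + 27·4 ≡ 8 (mod 13). Nonzero ⇒ E is nonsingular.
For each x ∈ F_13, compute rhs = x³ + 1·x + 2 mod 13, then count y ∈ F_13 with y² ≡ rhs.
  x = 0: rhs = 2, matching y values: none (0 points).
  x = 1: rhs = 4, matching y values: 2, 11 (2 points).
  x = 2: rhs = 12, matching y values: 5, 8 (2 points).
  x = 3: rhs = 6, matching y values: none (0 points).
  x = 4: rhs = 5, matching y values: none (0 points).
  x = 5: rhs = 2, matching y values: none (0 points).
  x = 6: rhs = 3, matching y values: 4, 9 (2 points).
  x = 7: rhs = 1, matching y values: 1, 12 (2 points).
  x = 8: rhs = 2, matching y values: none (0 points).
  x = 9: rhs = 12, matching y values: 5, 8 (2 points).
  x = 10: rhs = 11, matching y values: none (0 points).
  x = 11: rhs = 5, matching y values: none (0 points).
  x = 12: rhs = 0, matching y values: 0 (1 points).
Total affine count: 11.
Full point count |E(F_13)| = 11 + 1 = 12.
Hasse bound: |12 − (13+1)| = |-2| = 2 ≤ 2√13 ≈ 7.2111 ✓.


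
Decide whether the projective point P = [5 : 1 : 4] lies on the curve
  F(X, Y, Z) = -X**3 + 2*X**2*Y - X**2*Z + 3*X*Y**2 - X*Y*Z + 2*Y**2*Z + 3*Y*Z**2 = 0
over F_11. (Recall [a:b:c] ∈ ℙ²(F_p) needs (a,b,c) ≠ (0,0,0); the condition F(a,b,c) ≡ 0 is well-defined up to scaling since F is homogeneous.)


F(5,1,4) ≡ 8 (mod 11); P is NOT on the curve.

Evaluate F(5, 1, 4) term-by-term (mod 11).
  -X**3 ↦ -1·125·1·1 = -125
  2*X**2*Y ↦ 2·25·1·1 = 50
  -X**2*Z ↦ -1·25·1·4 = -100
  3*X*Y**2 ↦ 3·5·1·1 = 15
  -X*Y*Z ↦ -1·5·1·4 = -20
  2*Y**2*Z ↦ 2·1·1·4 = 8
  3*Y*Z**2 ↦ 3·1·1·16 = 48
Sum: F(5, 1, 4) = (-125) + (50) + (-100) + (15) + (-20) + (8) + (48) = -124.
Reducing mod 11: -124 ≡ 8 (mod 11).
Since F(a, b, c) ≡ 8 ≠ 0 (mod 11), P does NOT lie on the curve.


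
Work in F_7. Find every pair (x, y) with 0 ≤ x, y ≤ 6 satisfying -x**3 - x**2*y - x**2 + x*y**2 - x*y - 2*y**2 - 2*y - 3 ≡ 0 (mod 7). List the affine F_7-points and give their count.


Affine F_7-points: {(0, 1), (0, 5), (2, 6), (3, 2), (3, 5), (4, 2), (5, 1), (5, 5)}; count = 8.

For each of the 49 pairs (x, y) ∈ F_7², evaluate f(x, y) mod 7. Record the zeros.
  x = 0: [0↦4, 1↦0, 2↦6, 3↦1, 4↦6, 5↦0, 6↦4]  zeros at y ∈ {1, 5}
  x = 1: [0↦2, 1↦4, 2↦4, 3↦2, 4↦5, 5↦6, 6↦5]  zeros at y ∈ ∅
  x = 2: [0↦6, 1↦5, 2↦4, 3↦3, 4↦2, 5↦1, 6↦0]  zeros at y ∈ {6}
  x = 3: [0↦3, 1↦4, 2↦0, 3↦5, 4↦5, 5↦0, 6↦4]  zeros at y ∈ {2, 5}
  x = 4: [0↦1, 1↦2, 2↦0, 3↦2, 4↦1, 5↦4, 6↦4]  zeros at y ∈ {2}
  x = 5: [0↦1, 1↦0, 2↦5, 3↦2, 4↦5, 5↦0, 6↦1]  zeros at y ∈ {1, 5}
  x = 6: [0↦4, 1↦6, 2↦2, 3↦6, 4↦4, 5↦3, 6↦3]  zeros at y ∈ ∅
Collecting zeros: affine points = {(0, 1), (0, 5), (2, 6), (3, 2), (3, 5), (4, 2), (5, 1), (5, 5)}.
Total count |C(F_7)_aff| = 8.


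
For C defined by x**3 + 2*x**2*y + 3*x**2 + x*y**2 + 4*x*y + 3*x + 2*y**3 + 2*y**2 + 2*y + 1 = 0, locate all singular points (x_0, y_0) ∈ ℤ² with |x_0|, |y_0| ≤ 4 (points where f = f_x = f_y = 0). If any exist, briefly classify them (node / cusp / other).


Singular points: {(-1, 0)}; classification: cusp.

Compute partial derivatives:
  f_x = 3*x**2 + 4*x*y + 6*x + y**2 + 4*y + 3.
  f_y = 2*x**2 + 2*x*y + 4*x + 6*y**2 + 4*y + 2.
Scan x_0 ∈ {−4, ..., 4}. For each x_0, f_y(x_0, y) is a polynomial in y; find its integer roots y ∈ {−4, ..., 4}, then test f_x and f at those candidates.
  x = -4: f_y(-4, y) = 6*y**2 - 4*y + 18; no integer root y with |y| ≤ 4.
  x = -3: f_y(-3, y) = 6*y**2 - 2*y + 8; no integer root y with |y| ≤ 4.
  x = -2: f_y(-2, y) = 6*y**2 + 2; no integer root y with |y| ≤ 4.
  x = -1: f_y(-1, y) = 6*y**2 + 2*y; vanishes at y ∈ {0}. (-1, 0): f_x = 0, f = 0 — SINGULAR.
  x = 0: f_y(0, y) = 6*y**2 + 4*y + 2; no integer root y with |y| ≤ 4.
  x = 1: f_y(1, y) = 6*y**2 + 6*y + 8; no integer root y with |y| ≤ 4.
  x = 2: f_y(2, y) = 6*y**2 + 8*y + 18; no integer root y with |y| ≤ 4.
  x = 3: f_y(3, y) = 6*y**2 + 10*y + 32; no integer root y with |y| ≤ 4.
  x = 4: f_y(4, y) = 6*y**2 + 12*y + 50; no integer root y with |y| ≤ 4.
Only singular point on the grid: (-1, 0).
Classify: substitute x = -1 + u, y = 0 + v and expand: f = u**3 + 2*u**2*v + u*v**2 + 2*v**3 + v**2.
No constant or linear terms (consistent with a singular point). Quadratic part: v**2. Cubic part: u**3 + 2*u**2*v + u*v**2 + 2*v**3.
The quadratic part v**2 is a perfect square, so there is a single (double) tangent line v = 0, i.e. y = 0. Restricting the cubic part to that line (v = 0) leaves u**3 ≠ 0, so f is not divisible by v and the branch is v² ≈ -u**3 to lowest order — this is a cusp.
Classification: cusp.


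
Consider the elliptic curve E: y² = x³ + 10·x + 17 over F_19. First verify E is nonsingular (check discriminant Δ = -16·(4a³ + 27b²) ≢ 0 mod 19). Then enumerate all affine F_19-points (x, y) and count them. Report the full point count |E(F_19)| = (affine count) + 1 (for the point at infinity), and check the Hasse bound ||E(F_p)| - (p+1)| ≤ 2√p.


Affine points = {(0, 6), (0, 13), (1, 3), (1, 16), (2, 8), (2, 11), (3, 6), (3, 13), (4, 8), (4, 11), (8, 1), (8, 18), (9, 0), (13, 8), (13, 11), (16, 6), (16, 13), (18, 5), (18, 14)}; affine count = 19; |E(F_19)| = 20.

Discriminant check: Δ ∝ 4a³ + 27b² = 4·10³ + 27·17² = 4·1000 + 27·289 ≡ 4 (mod 19). Nonzero ⇒ E is nonsingular.
For each x ∈ F_19, compute rhs = x³ + 10·x + 17 mod 19, then count y ∈ F_19 with y² ≡ rhs.
  x = 0: rhs = 17, matching y values: 6, 13 (2 points).
  x = 1: rhs = 9, matching y values: 3, 16 (2 points).
  x = 2: rhs = 7, matching y values: 8, 11 (2 points).
  x = 3: rhs = 17, matching y values: 6, 13 (2 points).
  x = 4: rhs = 7, matching y values: 8, 11 (2 points).
  x = 5: rhs = 2, matching y values: none (0 points).
  x = 6: rhs = 8, matching y values: none (0 points).
  x = 7: rhs = 12, matching y values: none (0 points).
  x = 8: rhs = 1, matching y values: 1, 18 (2 points).
  x = 9: rhs = 0, matching y values: 0 (1 points).
  x = 10: rhs = 15, matching y values: none (0 points).
  x = 11: rhs = 14, matching y values: none (0 points).
  x = 12: rhs = 3, matching y values: none (0 points).
  x = 13: rhs = 7, matching y values: 8, 11 (2 points).
  x = 14: rhs = 13, matching y values: none (0 points).
  x = 15: rhs = 8, matching y values: none (0 points).
  x = 16: rhs = 17, matching y values: 6, 13 (2 points).
  x = 17: rhs = 8, matching y values: none (0 points).
  x = 18: rhs = 6, matching y values: 5, 14 (2 points).
Total affine count: 19.
Full point count |E(F_19)| = 19 + 1 = 20.
Hasse bound: |20 − (19+1)| = |0| = 0 ≤ 2√19 ≈ 8.7178 ✓.


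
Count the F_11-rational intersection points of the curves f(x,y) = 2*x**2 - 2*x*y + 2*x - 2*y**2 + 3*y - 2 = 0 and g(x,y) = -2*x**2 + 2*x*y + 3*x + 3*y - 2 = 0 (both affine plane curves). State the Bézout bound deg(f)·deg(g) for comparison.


Common zeros: {(3, 0)}; count = 1; Bézout bound = 4.

deg(f) = 2, deg(g) = 2, so Bézout bound = 4.
Scan x ∈ F_11. For each x, list the y ∈ F_11 with f(x, y) ≡ 0 and those with g(x, y) ≡ 0 (mod 11); the common zeros in that column are the intersection.
  x = 0: f ≡ 0 at y ∈ {3, 4}; g ≡ 0 at y ∈ {8}; common: ∅.
  x = 1: f ≡ 0 at y ∈ ∅; g ≡ 0 at y ∈ {9}; common: ∅.
  x = 2: f ≡ 0 at y ∈ {2, 3}; g ≡ 0 at y ∈ {10}; common: ∅.
  x = 3: f ≡ 0 at y ∈ {0, 4}; g ≡ 0 at y ∈ {0}; common: {0}.
  x = 4: f ≡ 0 at y ∈ ∅; g ≡ 0 at y ∈ {0, 1, 2, 3, 4, 5, 6, 7, 8, 9, 10}; common: ∅.
  x = 5: f ≡ 0 at y ∈ ∅; g ≡ 0 at y ∈ {2}; common: ∅.
  x = 6: f ≡ 0 at y ∈ {6}; g ≡ 0 at y ∈ {3}; common: ∅.
  x = 7: f ≡ 0 at y ∈ {0}; g ≡ 0 at y ∈ {4}; common: ∅.
  x = 8: f ≡ 0 at y ∈ ∅; g ≡ 0 at y ∈ {5}; common: ∅.
  x = 9: f ≡ 0 at y ∈ ∅; g ≡ 0 at y ∈ {6}; common: ∅.
  x = 10: f ≡ 0 at y ∈ {2, 6}; g ≡ 0 at y ∈ {7}; common: ∅.
Collecting: common zeros = {(3, 0)}, so the count is 1.
Comparison with the Bézout bound: 1 ≤ 4 = deg(f)·deg(g), as expected for curves with no common component (the affine F_11-count falls short of the bound because intersections may lie at infinity, over extension fields, or carry multiplicity).


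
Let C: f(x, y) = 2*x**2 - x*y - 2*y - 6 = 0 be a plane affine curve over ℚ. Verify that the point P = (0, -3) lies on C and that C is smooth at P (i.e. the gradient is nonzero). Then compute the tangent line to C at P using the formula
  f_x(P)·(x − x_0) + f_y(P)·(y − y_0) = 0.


Tangent line at P: 3*x - 2*y - 6 = 0.

Step 1: f(0, -3) = 0, so P lies on C.
Step 2: partial derivatives
  f_x(x, y) = 4*x - y, f_y(x, y) = -x - 2.
  f_x(P) = 3, f_y(P) = -2 (gradient nonzero, so P is smooth).
Step 3: tangent line at P: 3·(x − 0) + -2·(y − -3) = 0.
Expanding: 3*x - 2*y - 6 = 0.


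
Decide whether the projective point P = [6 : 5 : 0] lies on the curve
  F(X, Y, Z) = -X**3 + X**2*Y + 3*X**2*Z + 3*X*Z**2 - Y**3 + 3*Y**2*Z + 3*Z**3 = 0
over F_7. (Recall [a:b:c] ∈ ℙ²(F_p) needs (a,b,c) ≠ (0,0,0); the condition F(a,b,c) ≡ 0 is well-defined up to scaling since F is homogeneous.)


F(6,5,0) ≡ 0 (mod 7); P is on the curve.

Evaluate F(6, 5, 0) term-by-term (mod 7).
  -X**3 ↦ -1·216·1·1 = -216
  X**2*Y ↦ 1·36·5·1 = 180
  3*X**2*Z ↦ 3·36·1·0 = 0
  3*X*Z**2 ↦ 3·6·1·0 = 0
  -Y**3 ↦ -1·1·125·1 = -125
  3*Y**2*Z ↦ 3·1·25·0 = 0
  3*Z**3 ↦ 3·1·1·0 = 0
Sum: F(6, 5, 0) = (-216) + (180) + (0) + (0) + (-125) + (0) + (0) = -161.
Reducing mod 7: -161 ≡ 0 (mod 7).
Since F(a, b, c) ≡ 0 (mod 7), P lies on the curve.


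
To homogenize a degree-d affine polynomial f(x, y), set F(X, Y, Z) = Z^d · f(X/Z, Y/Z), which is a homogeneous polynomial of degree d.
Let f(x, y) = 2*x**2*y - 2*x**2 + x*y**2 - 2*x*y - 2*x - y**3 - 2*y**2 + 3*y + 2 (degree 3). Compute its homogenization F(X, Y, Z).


F(X, Y, Z) = 2*X**2*Y - 2*X**2*Z + X*Y**2 - 2*X*Y*Z - 2*X*Z**2 - Y**3 - 2*Y**2*Z + 3*Y*Z**2 + 2*Z**3

deg(f) = 3.
Substitute x = X/Z, y = Y/Z into f, then multiply by Z^3.
  monomial 2·x^2·y^1 ↦ 2·X^2·Y^1·Z^0.
  monomial -2·x^2·y^0 ↦ -2·X^2·Y^0·Z^1.
  monomial 1·x^1·y^2 ↦ 1·X^1·Y^2·Z^0.
  monomial -2·x^1·y^1 ↦ -2·X^1·Y^1·Z^1.
  monomial -2·x^1·y^0 ↦ -2·X^1·Y^0·Z^2.
  monomial -1·x^0·y^3 ↦ -1·X^0·Y^3·Z^0.
  monomial -2·x^0·y^2 ↦ -2·X^0·Y^2·Z^1.
  monomial 3·x^0·y^1 ↦ 3·X^0·Y^1·Z^2.
  monomial 2·x^0·y^0 ↦ 2·X^0·Y^0·Z^3.
Collecting: F(X, Y, Z) = 2*X**2*Y - 2*X**2*Z + X*Y**2 - 2*X*Y*Z - 2*X*Z**2 - Y**3 - 2*Y**2*Z + 3*Y*Z**2 + 2*Z**3.


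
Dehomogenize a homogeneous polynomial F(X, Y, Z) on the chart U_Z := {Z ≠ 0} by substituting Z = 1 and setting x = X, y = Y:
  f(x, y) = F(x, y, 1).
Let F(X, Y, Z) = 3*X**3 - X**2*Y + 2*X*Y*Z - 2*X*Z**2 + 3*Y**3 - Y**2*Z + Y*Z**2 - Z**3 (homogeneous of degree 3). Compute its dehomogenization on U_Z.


f(x, y) = 3*x**3 - x**2*y + 2*x*y - 2*x + 3*y**3 - y**2 + y - 1

On U_Z we set Z = 1. Each monomial c·X^i·Y^j·Z^k in F becomes c·x^i·y^j·1^k = c·x^i·y^j.
Substituting Z = 1: F(X, Y, 1) = 3*x**3 - x**2*y + 2*x*y - 2*x + 3*y**3 - y**2 + y - 1.
Note: deg(f) ≤ deg(F) = 3; strict inequality happens when F is divisible by Z (lost terms).


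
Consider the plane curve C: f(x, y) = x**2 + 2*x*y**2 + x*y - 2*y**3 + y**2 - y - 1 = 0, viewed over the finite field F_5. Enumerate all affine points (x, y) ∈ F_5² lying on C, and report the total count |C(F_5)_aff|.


Affine F_5-points: {(0, 2), (1, 0), (1, 4), (3, 1), (3, 4), (4, 0), (4, 1)}; count = 7.

For each of the 25 pairs (x, y) ∈ F_5², evaluate f(x, y) mod 5. Record the zeros.
  x = 0: [0↦4, 1↦2, 2↦0, 3↦1, 4↦3]  zeros at y ∈ {2}
  x = 1: [0↦0, 1↦1, 2↦1, 3↦3, 4↦0]  zeros at y ∈ {0, 4}
  x = 2: [0↦3, 1↦2, 2↦4, 3↦2, 4↦4]  zeros at y ∈ ∅
  x = 3: [0↦3, 1↦0, 2↦4, 3↦3, 4↦0]  zeros at y ∈ {1, 4}
  x = 4: [0↦0, 1↦0, 2↦1, 3↦1, 4↦3]  zeros at y ∈ {0, 1}
Collecting zeros: affine points = {(0, 2), (1, 0), (1, 4), (3, 1), (3, 4), (4, 0), (4, 1)}.
Total count |C(F_5)_aff| = 7.


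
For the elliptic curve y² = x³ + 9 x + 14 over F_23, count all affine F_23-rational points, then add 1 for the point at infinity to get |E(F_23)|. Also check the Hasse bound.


Affine points = {(1, 1), (1, 22), (5, 0), (6, 10), (6, 13), (7, 11), (7, 12), (8, 0), (10, 0), (11, 8), (11, 15), (14, 3), (14, 20), (19, 11), (19, 12), (20, 11), (20, 12), (22, 2), (22, 21)}; affine count = 19; |E(F_23)| = 20.

Discriminant check: Δ ∝ 4a³ + 27b² = 4·9³ + 27·14² = 4·729 + 27·196 ≡ 20 (mod 23). Nonzero ⇒ E is nonsingular.
For each x ∈ F_23, compute rhs = x³ + 9·x + 14 mod 23, then count y ∈ F_23 with y² ≡ rhs.
  x = 0: rhs = 14, matching y values: none (0 points).
  x = 1: rhs = 1, matching y values: 1, 22 (2 points).
  x = 2: rhs = 17, matching y values: none (0 points).
  x = 3: rhs = 22, matching y values: none (0 points).
  x = 4: rhs = 22, matching y values: none (0 points).
  x = 5: rhs = 0, matching y values: 0 (1 points).
  x = 6: rhs = 8, matching y values: 10, 13 (2 points).
  x = 7: rhs = 6, matching y values: 11, 12 (2 points).
  x = 8: rhs = 0, matching y values: 0 (1 points).
  x = 9: rhs = 19, matching y values: none (0 points).
  x = 10: rhs = 0, matching y values: 0 (1 points).
  x = 11: rhs = 18, matching y values: 8, 15 (2 points).
  x = 12: rhs = 10, matching y values: none (0 points).
  x = 13: rhs = 5, matching y values: none (0 points).
  x = 14: rhs = 9, matching y values: 3, 20 (2 points).
  x = 15: rhs = 5, matching y values: none (0 points).
  x = 16: rhs = 22, matching y values: none (0 points).
  x = 17: rhs = 20, matching y values: none (0 points).
  x = 18: rhs = 5, matching y values: none (0 points).
  x = 19: rhs = 6, matching y values: 11, 12 (2 points).
  x = 20: rhs = 6, matching y values: 11, 12 (2 points).
  x = 21: rhs = 11, matching y values: none (0 points).
  x = 22: rhs = 4, matching y values: 2, 21 (2 points).
Total affine count: 19.
Full point count |E(F_23)| = 19 + 1 = 20.
Hasse bound: |20 − (23+1)| = |-4| = 4 ≤ 2√23 ≈ 9.5917 ✓.


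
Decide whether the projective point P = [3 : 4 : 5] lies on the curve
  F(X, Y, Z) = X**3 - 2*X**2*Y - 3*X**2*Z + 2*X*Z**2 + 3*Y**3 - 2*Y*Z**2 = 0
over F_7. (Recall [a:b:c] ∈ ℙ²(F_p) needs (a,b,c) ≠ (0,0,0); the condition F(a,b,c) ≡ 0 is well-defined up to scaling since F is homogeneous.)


F(3,4,5) ≡ 4 (mod 7); P is NOT on the curve.

Evaluate F(3, 4, 5) term-by-term (mod 7).
  X**3 ↦ 1·27·1·1 = 27
  -2*X**2*Y ↦ -2·9·4·1 = -72
  -3*X**2*Z ↦ -3·9·1·5 = -135
  2*X*Z**2 ↦ 2·3·1·25 = 150
  3*Y**3 ↦ 3·1·64·1 = 192
  -2*Y*Z**2 ↦ -2·1·4·25 = -200
Sum: F(3, 4, 5) = (27) + (-72) + (-135) + (150) + (192) + (-200) = -38.
Reducing mod 7: -38 ≡ 4 (mod 7).
Since F(a, b, c) ≡ 4 ≠ 0 (mod 7), P does NOT lie on the curve.


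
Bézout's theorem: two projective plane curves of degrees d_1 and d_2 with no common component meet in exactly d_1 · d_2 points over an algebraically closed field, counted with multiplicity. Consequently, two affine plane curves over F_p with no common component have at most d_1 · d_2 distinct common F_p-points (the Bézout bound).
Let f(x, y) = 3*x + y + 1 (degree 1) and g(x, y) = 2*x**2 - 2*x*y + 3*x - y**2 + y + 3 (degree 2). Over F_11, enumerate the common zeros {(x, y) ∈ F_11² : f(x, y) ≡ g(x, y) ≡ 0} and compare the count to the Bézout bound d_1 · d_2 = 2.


Common zeros: {(2, 4), (5, 6)}; count = 2; Bézout bound = 2.

deg(f) = 1, deg(g) = 2, so Bézout bound = 2.
Scan x ∈ F_11. For each x, list the y ∈ F_11 with f(x, y) ≡ 0 and those with g(x, y) ≡ 0 (mod 11); the common zeros in that column are the intersection.
  x = 0: f ≡ 0 at y ∈ {10}; g ≡ 0 at y ∈ ∅; common: ∅.
  x = 1: f ≡ 0 at y ∈ {7}; g ≡ 0 at y ∈ {5}; common: ∅.
  x = 2: f ≡ 0 at y ∈ {4}; g ≡ 0 at y ∈ {4}; common: {4}.
  x = 3: f ≡ 0 at y ∈ {1}; g ≡ 0 at y ∈ ∅; common: ∅.
  x = 4: f ≡ 0 at y ∈ {9}; g ≡ 0 at y ∈ ∅; common: ∅.
  x = 5: f ≡ 0 at y ∈ {6}; g ≡ 0 at y ∈ {6, 7}; common: {6}.
  x = 6: f ≡ 0 at y ∈ {3}; g ≡ 0 at y ∈ {4, 7}; common: ∅.
  x = 7: f ≡ 0 at y ∈ {0}; g ≡ 0 at y ∈ ∅; common: ∅.
  x = 8: f ≡ 0 at y ∈ {8}; g ≡ 0 at y ∈ {2, 5}; common: ∅.
  x = 9: f ≡ 0 at y ∈ {5}; g ≡ 0 at y ∈ {2, 3}; common: ∅.
  x = 10: f ≡ 0 at y ∈ {2}; g ≡ 0 at y ∈ ∅; common: ∅.
Collecting: common zeros = {(2, 4), (5, 6)}, so the count is 2.
Comparison with the Bézout bound: 2 ≤ 2 = deg(f)·deg(g), as expected for curves with no common component (the bound is attained).


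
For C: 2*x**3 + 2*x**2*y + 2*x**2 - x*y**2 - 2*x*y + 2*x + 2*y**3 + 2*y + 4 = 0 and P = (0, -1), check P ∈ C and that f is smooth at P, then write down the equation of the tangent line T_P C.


Tangent line at P: 3*x + 8*y + 8 = 0.

Step 1: f(0, -1) = 0, so P lies on C.
Step 2: partial derivatives
  f_x(x, y) = 6*x**2 + 4*x*y + 4*x - y**2 - 2*y + 2, f_y(x, y) = 2*x**2 - 2*x*y - 2*x + 6*y**2 + 2.
  f_x(P) = 3, f_y(P) = 8 (gradient nonzero, so P is smooth).
Step 3: tangent line at P: 3·(x − 0) + 8·(y − -1) = 0.
Expanding: 3*x + 8*y + 8 = 0.


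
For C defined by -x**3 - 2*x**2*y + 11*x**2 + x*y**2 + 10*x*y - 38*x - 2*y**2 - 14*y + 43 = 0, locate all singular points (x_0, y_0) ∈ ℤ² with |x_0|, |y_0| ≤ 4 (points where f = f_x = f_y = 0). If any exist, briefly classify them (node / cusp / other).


Singular points: {(3, 1)}; classification: cusp.

Compute partial derivatives:
  f_x = -3*x**2 - 4*x*y + 22*x + y**2 + 10*y - 38.
  f_y = -2*x**2 + 2*x*y + 10*x - 4*y - 14.
Scan x_0 ∈ {−4, ..., 4}. For each x_0, f_y(x_0, y) is a polynomial in y; find its integer roots y ∈ {−4, ..., 4}, then test f_x and f at those candidates.
  x = -4: f_y(-4, y) = -12*y - 86; no integer root y with |y| ≤ 4.
  x = -3: f_y(-3, y) = -10*y - 62; no integer root y with |y| ≤ 4.
  x = -2: f_y(-2, y) = -8*y - 42; no integer root y with |y| ≤ 4.
  x = -1: f_y(-1, y) = -6*y - 26; no integer root y with |y| ≤ 4.
  x = 0: f_y(0, y) = -4*y - 14; no integer root y with |y| ≤ 4.
  x = 1: f_y(1, y) = -2*y - 6; vanishes at y ∈ {-3}. (1, -3): f_x = -28 ≠ 0.
  x = 2: f_y(2, y) = -2; no integer root y with |y| ≤ 4.
  x = 3: f_y(3, y) = 2*y - 2; vanishes at y ∈ {1}. (3, 1): f_x = 0, f = 0 — SINGULAR.
  x = 4: f_y(4, y) = 4*y - 6; no integer root y with |y| ≤ 4.
Only singular point on the grid: (3, 1).
Classify: substitute x = 3 + u, y = 1 + v and expand: f = -u**3 - 2*u**2*v + u*v**2 + v**2.
No constant or linear terms (consistent with a singular point). Quadratic part: v**2. Cubic part: -u**3 - 2*u**2*v + u*v**2.
The quadratic part v**2 is a perfect square, so there is a single (double) tangent line v = 0, i.e. y = 1. Restricting the cubic part to that line (v = 0) leaves -u**3 ≠ 0, so f is not divisible by v and the branch is v² ≈ u**3 to lowest order — this is a cusp.
Classification: cusp.


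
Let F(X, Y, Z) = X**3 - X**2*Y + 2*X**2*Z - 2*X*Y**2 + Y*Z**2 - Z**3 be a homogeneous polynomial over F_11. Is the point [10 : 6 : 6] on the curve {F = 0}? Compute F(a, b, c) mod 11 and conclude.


F(10,6,6) ≡ 0 (mod 11); P is on the curve.

Evaluate F(10, 6, 6) term-by-term (mod 11).
  X**3 ↦ 1·1000·1·1 = 1000
  -X**2*Y ↦ -1·100·6·1 = -600
  2*X**2*Z ↦ 2·100·1·6 = 1200
  -2*X*Y**2 ↦ -2·10·36·1 = -720
  Y*Z**2 ↦ 1·1·6·36 = 216
  -Z**3 ↦ -1·1·1·216 = -216
Sum: F(10, 6, 6) = (1000) + (-600) + (1200) + (-720) + (216) + (-216) = 880.
Reducing mod 11: 880 ≡ 0 (mod 11).
Since F(a, b, c) ≡ 0 (mod 11), P lies on the curve.


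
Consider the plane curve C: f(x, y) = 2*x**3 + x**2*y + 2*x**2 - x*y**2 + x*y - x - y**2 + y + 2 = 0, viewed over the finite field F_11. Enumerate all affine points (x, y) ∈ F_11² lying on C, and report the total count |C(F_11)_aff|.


Affine F_11-points: {(0, 2), (0, 10), (1, 8), (1, 10), (4, 3), (4, 10), (5, 0), (5, 7), (6, 6), (6, 8), (8, 1), (9, 1), (9, 7), (10, 8)}; count = 14.

For each of the 121 pairs (x, y) ∈ F_11², evaluate f(x, y) mod 11. Record the zeros.
  x = 0: [0↦2, 1↦2, 2↦0, 3↦7, 4↦1, 5↦4, 6↦5, 7↦4, 8↦1, 9↦7, 10↦0]  zeros at y ∈ {2, 10}
  x = 1: [0↦5, 1↦6, 2↦3, 3↦7, 4↦7, 5↦3, 6↦6, 7↦5, 8↦0, 9↦2, 10↦0]  zeros at y ∈ {8, 10}
  x = 2: [0↦2, 1↦6, 2↦4, 3↦7, 4↦4, 5↦6, 6↦2, 7↦3, 8↦9, 9↦9, 10↦3]  zeros at y ∈ ∅
  x = 3: [0↦5, 1↦3, 2↦4, 3↦8, 4↦4, 5↦3, 6↦5, 7↦10, 8↦7, 9↦7, 10↦10]  zeros at y ∈ ∅
  x = 4: [0↦4, 1↦9, 2↦4, 3↦0, 4↦8, 5↦6, 6↦5, 7↦5, 8↦6, 9↦8, 10↦0]  zeros at y ∈ {3, 10}
  x = 5: [0↦0, 1↦3, 2↦5, 3↦6, 4↦6, 5↦5, 6↦3, 7↦0, 8↦7, 9↦2, 10↦7]  zeros at y ∈ {0, 7}
  x = 6: [0↦5, 1↦8, 2↦8, 3↦5, 4↦10, 5↦1, 6↦0, 7↦7, 8↦0, 9↦1, 10↦10]  zeros at y ∈ {6, 8}
  x = 7: [0↦9, 1↦3, 2↦3, 3↦9, 4↦10, 5↦6, 6↦8, 7↦5, 8↦8, 9↦6, 10↦10]  zeros at y ∈ ∅
  x = 8: [0↦2, 1↦0, 2↦2, 3↦8, 4↦7, 5↦10, 6↦6, 7↦6, 8↦10, 9↦7, 10↦8]  zeros at y ∈ {1}
  x = 9: [0↦7, 1↦0, 2↦6, 3↦3, 4↦2, 5↦3, 6↦6, 7↦0, 8↦7, 9↦5, 10↦5]  zeros at y ∈ {1, 7}
  x = 10: [0↦3, 1↦4, 2↦5, 3↦6, 4↦7, 5↦8, 6↦9, 7↦10, 8↦0, 9↦1, 10↦2]  zeros at y ∈ {8}
Collecting zeros: affine points = {(0, 2), (0, 10), (1, 8), (1, 10), (4, 3), (4, 10), (5, 0), (5, 7), (6, 6), (6, 8), (8, 1), (9, 1), (9, 7), (10, 8)}.
Total count |C(F_11)_aff| = 14.


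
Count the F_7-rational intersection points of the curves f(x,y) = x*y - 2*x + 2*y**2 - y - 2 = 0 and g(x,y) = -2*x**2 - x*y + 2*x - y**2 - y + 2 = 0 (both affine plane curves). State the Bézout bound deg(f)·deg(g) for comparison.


Common zeros: {(2, 5)}; count = 1; Bézout bound = 4.

deg(f) = 2, deg(g) = 2, so Bézout bound = 4.
Scan x ∈ F_7. For each x, list the y ∈ F_7 with f(x, y) ≡ 0 and those with g(x, y) ≡ 0 (mod 7); the common zeros in that column are the intersection.
  x = 0: f ≡ 0 at y ∈ ∅; g ≡ 0 at y ∈ {1, 5}; common: ∅.
  x = 1: f ≡ 0 at y ∈ {3, 4}; g ≡ 0 at y ∈ ∅; common: ∅.
  x = 2: f ≡ 0 at y ∈ {5}; g ≡ 0 at y ∈ {5, 6}; common: {5}.
  x = 3: f ≡ 0 at y ∈ ∅; g ≡ 0 at y ∈ {4, 6}; common: ∅.
  x = 4: f ≡ 0 at y ∈ ∅; g ≡ 0 at y ∈ {1}; common: ∅.
  x = 5: f ≡ 0 at y ∈ {6}; g ≡ 0 at y ∈ ∅; common: ∅.
  x = 6: f ≡ 0 at y ∈ {0, 1}; g ≡ 0 at y ∈ ∅; common: ∅.
Collecting: common zeros = {(2, 5)}, so the count is 1.
Comparison with the Bézout bound: 1 ≤ 4 = deg(f)·deg(g), as expected for curves with no common component (the affine F_7-count falls short of the bound because intersections may lie at infinity, over extension fields, or carry multiplicity).


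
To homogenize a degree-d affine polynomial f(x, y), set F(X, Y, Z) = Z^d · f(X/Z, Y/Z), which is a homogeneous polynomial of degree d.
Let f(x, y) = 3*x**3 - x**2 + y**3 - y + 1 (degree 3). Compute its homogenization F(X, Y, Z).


F(X, Y, Z) = 3*X**3 - X**2*Z + Y**3 - Y*Z**2 + Z**3

deg(f) = 3.
Substitute x = X/Z, y = Y/Z into f, then multiply by Z^3.
  monomial 3·x^3·y^0 ↦ 3·X^3·Y^0·Z^0.
  monomial -1·x^2·y^0 ↦ -1·X^2·Y^0·Z^1.
  monomial 1·x^0·y^3 ↦ 1·X^0·Y^3·Z^0.
  monomial -1·x^0·y^1 ↦ -1·X^0·Y^1·Z^2.
  monomial 1·x^0·y^0 ↦ 1·X^0·Y^0·Z^3.
Collecting: F(X, Y, Z) = 3*X**3 - X**2*Z + Y**3 - Y*Z**2 + Z**3.


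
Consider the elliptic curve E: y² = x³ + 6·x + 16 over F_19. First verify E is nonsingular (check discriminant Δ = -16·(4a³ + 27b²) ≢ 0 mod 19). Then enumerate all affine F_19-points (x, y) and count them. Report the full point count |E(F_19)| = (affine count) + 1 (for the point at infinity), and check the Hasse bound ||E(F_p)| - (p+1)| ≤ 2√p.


Affine points = {(0, 4), (0, 15), (1, 2), (1, 17), (2, 6), (2, 13), (3, 2), (3, 17), (4, 3), (4, 16), (5, 0), (8, 5), (8, 14), (9, 1), (9, 18), (11, 8), (11, 11), (12, 7), (12, 12), (13, 7), (13, 12), (15, 2), (15, 17), (16, 3), (16, 16), (18, 3), (18, 16)}; affine count = 27; |E(F_19)| = 28.

Discriminant check: Δ ∝ 4a³ + 27b² = 4·6³ + 27·16² = 4·216 + 27·256 ≡ 5 (mod 19). Nonzero ⇒ E is nonsingular.
For each x ∈ F_19, compute rhs = x³ + 6·x + 16 mod 19, then count y ∈ F_19 with y² ≡ rhs.
  x = 0: rhs = 16, matching y values: 4, 15 (2 points).
  x = 1: rhs = 4, matching y values: 2, 17 (2 points).
  x = 2: rhs = 17, matching y values: 6, 13 (2 points).
  x = 3: rhs = 4, matching y values: 2, 17 (2 points).
  x = 4: rhs = 9, matching y values: 3, 16 (2 points).
  x = 5: rhs = 0, matching y values: 0 (1 points).
  x = 6: rhs = 2, matching y values: none (0 points).
  x = 7: rhs = 2, matching y values: none (0 points).
  x = 8: rhs = 6, matching y values: 5, 14 (2 points).
  x = 9: rhs = 1, matching y values: 1, 18 (2 points).
  x = 10: rhs = 12, matching y values: none (0 points).
  x = 11: rhs = 7, matching y values: 8, 11 (2 points).
  x = 12: rhs = 11, matching y values: 7, 12 (2 points).
  x = 13: rhs = 11, matching y values: 7, 12 (2 points).
  x = 14: rhs = 13, matching y values: none (0 points).
  x = 15: rhs = 4, matching y values: 2, 17 (2 points).
  x = 16: rhs = 9, matching y values: 3, 16 (2 points).
  x = 17: rhs = 15, matching y values: none (0 points).
  x = 18: rhs = 9, matching y values: 3, 16 (2 points).
Total affine count: 27.
Full point count |E(F_19)| = 27 + 1 = 28.
Hasse bound: |28 − (19+1)| = |8| = 8 ≤ 2√19 ≈ 8.7178 ✓.


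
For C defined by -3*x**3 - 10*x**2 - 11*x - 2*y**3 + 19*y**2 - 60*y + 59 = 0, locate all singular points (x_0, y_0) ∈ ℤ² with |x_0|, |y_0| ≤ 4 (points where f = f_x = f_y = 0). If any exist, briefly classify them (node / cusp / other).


Singular points: {(-1, 3)}; classification: node.

Compute partial derivatives:
  f_x = -9*x**2 - 20*x - 11.
  f_y = -6*y**2 + 38*y - 60.
Scan x_0 ∈ {−4, ..., 4}. For each x_0, f_y(x_0, y) is a polynomial in y; find its integer roots y ∈ {−4, ..., 4}, then test f_x and f at those candidates.
  x = -4: f_y(-4, y) = -6*y**2 + 38*y - 60; vanishes at y ∈ {3}. (-4, 3): f_x = -75 ≠ 0.
  x = -3: f_y(-3, y) = -6*y**2 + 38*y - 60; vanishes at y ∈ {3}. (-3, 3): f_x = -32 ≠ 0.
  x = -2: f_y(-2, y) = -6*y**2 + 38*y - 60; vanishes at y ∈ {3}. (-2, 3): f_x = -7 ≠ 0.
  x = -1: f_y(-1, y) = -6*y**2 + 38*y - 60; vanishes at y ∈ {3}. (-1, 3): f_x = 0, f = 0 — SINGULAR.
  x = 0: f_y(0, y) = -6*y**2 + 38*y - 60; vanishes at y ∈ {3}. (0, 3): f_x = -11 ≠ 0.
  x = 1: f_y(1, y) = -6*y**2 + 38*y - 60; vanishes at y ∈ {3}. (1, 3): f_x = -40 ≠ 0.
  x = 2: f_y(2, y) = -6*y**2 + 38*y - 60; vanishes at y ∈ {3}. (2, 3): f_x = -87 ≠ 0.
  x = 3: f_y(3, y) = -6*y**2 + 38*y - 60; vanishes at y ∈ {3}. (3, 3): f_x = -152 ≠ 0.
  x = 4: f_y(4, y) = -6*y**2 + 38*y - 60; vanishes at y ∈ {3}. (4, 3): f_x = -235 ≠ 0.
Only singular point on the grid: (-1, 3).
Classify: substitute x = -1 + u, y = 3 + v and expand: f = -3*u**3 - u**2 - 2*v**3 + v**2.
No constant or linear terms (consistent with a singular point). Quadratic part: -u**2 + v**2. Cubic part: -3*u**3 - 2*v**3.
The quadratic part v**2 - u**2 = (v − u)(v + u) splits into two distinct linear factors, so there are two distinct tangent lines y − 3 = ±(x − -1) — this is a node (ordinary double point).
Classification: node.


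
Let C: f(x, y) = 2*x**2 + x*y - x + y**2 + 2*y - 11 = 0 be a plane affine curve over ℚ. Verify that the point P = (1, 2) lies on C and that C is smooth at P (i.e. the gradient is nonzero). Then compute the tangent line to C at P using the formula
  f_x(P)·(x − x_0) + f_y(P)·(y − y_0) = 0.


Tangent line at P: 5*x + 7*y - 19 = 0.

Step 1: f(1, 2) = 0, so P lies on C.
Step 2: partial derivatives
  f_x(x, y) = 4*x + y - 1, f_y(x, y) = x + 2*y + 2.
  f_x(P) = 5, f_y(P) = 7 (gradient nonzero, so P is smooth).
Step 3: tangent line at P: 5·(x − 1) + 7·(y − 2) = 0.
Expanding: 5*x + 7*y - 19 = 0.


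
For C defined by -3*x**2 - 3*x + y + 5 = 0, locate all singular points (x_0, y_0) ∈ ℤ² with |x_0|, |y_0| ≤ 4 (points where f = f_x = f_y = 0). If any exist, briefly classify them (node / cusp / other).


No singular points in the scanned grid; C is smooth there.

Compute partial derivatives:
  f_x = -6*x - 3.
  f_y = 1.
f_y = 1 is a nonzero constant, so f_y never vanishes: no point (x, y) can satisfy f = f_x = f_y = 0. In particular no (x, y) ∈ {−4, ..., 4}² is singular; the curve is smooth.


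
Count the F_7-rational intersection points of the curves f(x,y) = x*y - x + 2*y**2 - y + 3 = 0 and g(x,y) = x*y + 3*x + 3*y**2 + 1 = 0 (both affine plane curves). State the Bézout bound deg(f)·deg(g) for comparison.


Common zeros: {(6, 4)}; count = 1; Bézout bound = 4.

deg(f) = 2, deg(g) = 2, so Bézout bound = 4.
Scan x ∈ F_7. For each x, list the y ∈ F_7 with f(x, y) ≡ 0 and those with g(x, y) ≡ 0 (mod 7); the common zeros in that column are the intersection.
  x = 0: f ≡ 0 at y ∈ ∅; g ≡ 0 at y ∈ {3, 4}; common: ∅.
  x = 1: f ≡ 0 at y ∈ ∅; g ≡ 0 at y ∈ {4, 5}; common: ∅.
  x = 2: f ≡ 0 at y ∈ {5}; g ≡ 0 at y ∈ {0, 4}; common: ∅.
  x = 3: f ≡ 0 at y ∈ {0, 6}; g ≡ 0 at y ∈ {2, 4}; common: ∅.
  x = 4: f ≡ 0 at y ∈ ∅; g ≡ 0 at y ∈ {4}; common: ∅.
  x = 5: f ≡ 0 at y ∈ {2, 3}; g ≡ 0 at y ∈ {4, 6}; common: ∅.
  x = 6: f ≡ 0 at y ∈ {4}; g ≡ 0 at y ∈ {1, 4}; common: {4}.
Collecting: common zeros = {(6, 4)}, so the count is 1.
Comparison with the Bézout bound: 1 ≤ 4 = deg(f)·deg(g), as expected for curves with no common component (the affine F_7-count falls short of the bound because intersections may lie at infinity, over extension fields, or carry multiplicity).


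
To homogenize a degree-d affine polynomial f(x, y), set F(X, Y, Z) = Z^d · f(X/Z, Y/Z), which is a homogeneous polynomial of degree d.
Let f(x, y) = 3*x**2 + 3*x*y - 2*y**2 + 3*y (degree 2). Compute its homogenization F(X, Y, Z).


F(X, Y, Z) = 3*X**2 + 3*X*Y - 2*Y**2 + 3*Y*Z

deg(f) = 2.
Substitute x = X/Z, y = Y/Z into f, then multiply by Z^2.
  monomial 3·x^2·y^0 ↦ 3·X^2·Y^0·Z^0.
  monomial 3·x^1·y^1 ↦ 3·X^1·Y^1·Z^0.
  monomial -2·x^0·y^2 ↦ -2·X^0·Y^2·Z^0.
  monomial 3·x^0·y^1 ↦ 3·X^0·Y^1·Z^1.
Collecting: F(X, Y, Z) = 3*X**2 + 3*X*Y - 2*Y**2 + 3*Y*Z.


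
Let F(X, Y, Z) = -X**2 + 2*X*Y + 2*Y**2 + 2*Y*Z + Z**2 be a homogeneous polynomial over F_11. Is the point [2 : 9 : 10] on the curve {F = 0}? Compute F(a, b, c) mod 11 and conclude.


F(2,9,10) ≡ 1 (mod 11); P is NOT on the curve.

Evaluate F(2, 9, 10) term-by-term (mod 11).
  -X**2 ↦ -1·4·1·1 = -4
  2*X*Y ↦ 2·2·9·1 = 36
  2*Y**2 ↦ 2·1·81·1 = 162
  2*Y*Z ↦ 2·1·9·10 = 180
  Z**2 ↦ 1·1·1·100 = 100
Sum: F(2, 9, 10) = (-4) + (36) + (162) + (180) + (100) = 474.
Reducing mod 11: 474 ≡ 1 (mod 11).
Since F(a, b, c) ≡ 1 ≠ 0 (mod 11), P does NOT lie on the curve.
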